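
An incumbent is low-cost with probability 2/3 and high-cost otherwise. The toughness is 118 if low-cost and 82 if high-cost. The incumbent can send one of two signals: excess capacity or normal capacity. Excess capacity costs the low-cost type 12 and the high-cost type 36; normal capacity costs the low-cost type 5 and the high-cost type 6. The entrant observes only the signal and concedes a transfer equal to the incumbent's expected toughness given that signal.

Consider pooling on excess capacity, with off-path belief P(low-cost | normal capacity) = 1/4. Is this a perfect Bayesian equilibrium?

No

At the pooled signal (excess capacity) the entrant holds the prior 2/3 and pays 2/3·118 + 1/3·82 = 106. Off-path (normal capacity) belief 1/4 gives 1/4·118 + 3/4·82 = 91.
Low-cost: excess capacity gives 106 − 12 = 94; normal capacity gives 91 − 5 = 86. Stays. ✓
High-cost: excess capacity gives 106 − 36 = 70; normal capacity gives 91 − 6 = 85. Deviates. ✗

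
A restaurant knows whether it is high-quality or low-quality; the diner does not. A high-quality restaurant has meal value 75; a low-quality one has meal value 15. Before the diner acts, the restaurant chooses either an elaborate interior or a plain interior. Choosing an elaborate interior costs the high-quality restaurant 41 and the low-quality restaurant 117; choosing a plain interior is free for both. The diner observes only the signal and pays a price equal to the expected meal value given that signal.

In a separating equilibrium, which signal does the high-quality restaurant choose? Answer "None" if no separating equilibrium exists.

elaborate interior

Try high-quality → elaborate interior, low-quality → plain interior:
  If types separate, elaborate interior earns payment 75 and plain interior earns 15.
  High-quality: elaborate interior gives 75 − 41 = 34; plain interior gives 15 − 0 = 15. No deviation. ✓
  Low-quality: plain interior gives 15 − 0 = 15; elaborate interior gives 75 − 117 = -42. No deviation. ✓
Both hold — the high-quality type sends elaborate interior.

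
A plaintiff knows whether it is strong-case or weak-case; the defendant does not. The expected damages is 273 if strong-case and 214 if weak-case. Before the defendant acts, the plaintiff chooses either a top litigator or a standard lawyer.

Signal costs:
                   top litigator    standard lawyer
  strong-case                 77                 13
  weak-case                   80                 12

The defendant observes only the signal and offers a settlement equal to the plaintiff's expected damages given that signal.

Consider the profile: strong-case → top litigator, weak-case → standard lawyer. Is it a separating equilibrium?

Under separation the defendant infers type exactly: top litigator → strong-case (pays 273), standard lawyer → weak-case (pays 214).
Strong-case: top litigator gives 273 − 77 = 196; standard lawyer gives 214 − 13 = 201. Would deviate. ✗
Weak-case: standard lawyer gives 214 − 12 = 202; top litigator gives 273 − 80 = 193. No deviation. ✓

No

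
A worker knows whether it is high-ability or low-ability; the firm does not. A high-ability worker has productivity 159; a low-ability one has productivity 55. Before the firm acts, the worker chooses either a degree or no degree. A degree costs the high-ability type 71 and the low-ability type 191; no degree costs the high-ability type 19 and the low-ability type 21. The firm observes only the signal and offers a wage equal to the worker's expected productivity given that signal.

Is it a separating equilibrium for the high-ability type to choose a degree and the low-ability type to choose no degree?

If types separate, degree earns payment 159 and no degree earns 55.
High-ability: degree gives 159 − 71 = 88; no degree gives 55 − 19 = 36. No deviation. ✓
Low-ability: no degree gives 55 − 21 = 34; degree gives 159 − 191 = -32. No deviation. ✓
Both incentive constraints hold.

Yes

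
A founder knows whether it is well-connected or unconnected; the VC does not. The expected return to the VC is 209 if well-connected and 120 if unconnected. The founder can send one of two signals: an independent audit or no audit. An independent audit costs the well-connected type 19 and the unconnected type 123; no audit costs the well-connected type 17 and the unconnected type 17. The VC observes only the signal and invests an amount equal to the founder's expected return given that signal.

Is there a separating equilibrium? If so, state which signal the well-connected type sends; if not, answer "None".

audit

Try well-connected → audit, unconnected → no audit:
  Under separation the VC infers type exactly: audit → well-connected (pays 209), no audit → unconnected (pays 120).
  Well-connected: audit gives 209 − 19 = 190; no audit gives 120 − 17 = 103. No deviation. ✓
  Unconnected: no audit gives 120 − 17 = 103; audit gives 209 − 123 = 86. No deviation. ✓
Both hold — the well-connected type sends audit.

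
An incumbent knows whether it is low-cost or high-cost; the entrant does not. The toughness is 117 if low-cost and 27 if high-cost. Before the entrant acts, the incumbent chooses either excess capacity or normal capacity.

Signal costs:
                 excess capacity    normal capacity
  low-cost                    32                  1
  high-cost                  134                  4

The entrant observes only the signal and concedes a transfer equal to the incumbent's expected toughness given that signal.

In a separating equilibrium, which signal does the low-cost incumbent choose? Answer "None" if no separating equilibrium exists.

excess capacity

Try low-cost → excess capacity, high-cost → normal capacity:
  If types separate, excess capacity earns payment 117 and normal capacity earns 27.
  Low-cost: excess capacity gives 117 − 32 = 85; normal capacity gives 27 − 1 = 26. No deviation. ✓
  High-cost: normal capacity gives 27 − 4 = 23; excess capacity gives 117 − 134 = -17. No deviation. ✓
Both hold — the low-cost type sends excess capacity.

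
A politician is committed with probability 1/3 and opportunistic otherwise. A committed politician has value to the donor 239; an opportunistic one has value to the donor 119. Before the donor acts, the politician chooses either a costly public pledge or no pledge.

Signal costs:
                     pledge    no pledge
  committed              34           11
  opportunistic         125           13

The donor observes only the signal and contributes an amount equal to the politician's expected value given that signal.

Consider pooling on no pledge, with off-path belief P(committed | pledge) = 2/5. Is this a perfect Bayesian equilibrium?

On the equilibrium path (no pledge) the donor holds the prior 1/3 and pays 1/3·239 + 2/3·119 = 159. Off-path (pledge) belief 2/5 gives 2/5·239 + 3/5·119 = 167.
Committed: no pledge gives 159 − 11 = 148; pledge gives 167 − 34 = 133. Stays. ✓
Opportunistic: no pledge gives 159 − 13 = 146; pledge gives 167 − 125 = 42. Stays. ✓
Beliefs are Bayes-consistent on-path and both types best-respond.

Yes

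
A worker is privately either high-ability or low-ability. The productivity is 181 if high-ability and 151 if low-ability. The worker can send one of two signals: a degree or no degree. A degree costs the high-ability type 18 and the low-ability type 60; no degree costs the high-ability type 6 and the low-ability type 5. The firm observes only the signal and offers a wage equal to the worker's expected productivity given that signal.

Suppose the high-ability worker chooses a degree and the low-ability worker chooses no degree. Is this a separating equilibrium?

Under separation the firm infers type exactly: degree → high-ability (pays 181), no degree → low-ability (pays 151).
High-ability: degree gives 181 − 18 = 163; no degree gives 151 − 6 = 145. No deviation. ✓
Low-ability: no degree gives 151 − 5 = 146; degree gives 181 − 60 = 121. No deviation. ✓
Neither type gains from mimicking the other.

Yes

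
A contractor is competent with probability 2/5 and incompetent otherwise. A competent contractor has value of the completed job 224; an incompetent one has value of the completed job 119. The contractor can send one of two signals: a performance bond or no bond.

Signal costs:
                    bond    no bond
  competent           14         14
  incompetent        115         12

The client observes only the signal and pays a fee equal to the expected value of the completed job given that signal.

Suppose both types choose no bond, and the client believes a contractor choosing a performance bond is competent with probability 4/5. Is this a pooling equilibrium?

No

At the pooled signal (no bond) the client holds the prior 2/5 and pays 2/5·224 + 3/5·119 = 161. Off-path (bond) belief 4/5 gives 4/5·224 + 1/5·119 = 203.
Competent: no bond gives 161 − 14 = 147; bond gives 203 − 14 = 189. Deviates. ✗
Incompetent: no bond gives 161 − 12 = 149; bond gives 203 − 115 = 88. Stays. ✓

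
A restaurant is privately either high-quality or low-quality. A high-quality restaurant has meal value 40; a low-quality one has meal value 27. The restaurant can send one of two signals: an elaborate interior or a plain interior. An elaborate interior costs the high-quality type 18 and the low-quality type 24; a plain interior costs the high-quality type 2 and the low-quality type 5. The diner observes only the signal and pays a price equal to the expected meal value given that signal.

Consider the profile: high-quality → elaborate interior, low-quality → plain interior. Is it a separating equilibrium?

No

Under separation the diner infers type exactly: elaborate interior → high-quality (pays 40), plain interior → low-quality (pays 27).
High-quality: elaborate interior gives 40 − 18 = 22; plain interior gives 27 − 2 = 25. Would deviate. ✗
Low-quality: plain interior gives 27 − 5 = 22; elaborate interior gives 40 − 24 = 16. No deviation. ✓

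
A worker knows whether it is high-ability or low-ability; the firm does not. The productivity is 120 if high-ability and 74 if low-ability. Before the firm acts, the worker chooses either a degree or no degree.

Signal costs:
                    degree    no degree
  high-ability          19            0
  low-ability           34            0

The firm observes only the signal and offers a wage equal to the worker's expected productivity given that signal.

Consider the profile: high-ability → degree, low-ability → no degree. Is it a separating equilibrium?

No

Under separation the firm infers type exactly: degree → high-ability (pays 120), no degree → low-ability (pays 74).
High-ability: degree gives 120 − 19 = 101; no degree gives 74 − 0 = 74. No deviation. ✓
Low-ability: no degree gives 74 − 0 = 74; degree gives 120 − 34 = 86. Would deviate. ✗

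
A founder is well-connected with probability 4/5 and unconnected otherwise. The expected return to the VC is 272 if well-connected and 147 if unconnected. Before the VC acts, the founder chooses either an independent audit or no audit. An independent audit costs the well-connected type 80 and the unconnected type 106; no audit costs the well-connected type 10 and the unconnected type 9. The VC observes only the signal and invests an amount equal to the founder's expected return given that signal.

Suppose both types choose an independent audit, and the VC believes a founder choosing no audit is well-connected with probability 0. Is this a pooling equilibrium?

At the pooled signal (audit) the VC holds the prior 4/5 and pays 4/5·272 + 1/5·147 = 247. Off-path (no audit) belief 0 gives 0·272 + 1·147 = 147.
Well-connected: audit gives 247 − 80 = 167; no audit gives 147 − 10 = 137. Stays. ✓
Unconnected: audit gives 247 − 106 = 141; no audit gives 147 − 9 = 138. Stays. ✓

Yes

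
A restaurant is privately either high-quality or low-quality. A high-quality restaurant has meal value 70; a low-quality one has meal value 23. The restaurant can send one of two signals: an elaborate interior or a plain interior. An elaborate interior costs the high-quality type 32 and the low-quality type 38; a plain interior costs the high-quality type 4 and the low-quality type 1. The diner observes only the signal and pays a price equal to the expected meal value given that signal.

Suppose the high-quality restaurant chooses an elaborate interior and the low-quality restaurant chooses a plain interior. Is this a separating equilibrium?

If types separate, elaborate interior earns payment 70 and plain interior earns 23.
High-quality: elaborate interior gives 70 − 32 = 38; plain interior gives 23 − 4 = 19. No deviation. ✓
Low-quality: plain interior gives 23 − 1 = 22; elaborate interior gives 70 − 38 = 32. Would deviate. ✗

No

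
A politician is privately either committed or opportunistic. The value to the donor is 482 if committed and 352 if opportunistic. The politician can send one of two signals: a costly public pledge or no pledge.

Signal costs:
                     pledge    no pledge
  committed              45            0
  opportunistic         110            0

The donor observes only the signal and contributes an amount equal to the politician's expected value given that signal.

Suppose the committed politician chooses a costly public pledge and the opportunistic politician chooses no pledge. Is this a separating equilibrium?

If types separate, pledge earns payment 482 and no pledge earns 352.
Committed: pledge gives 482 − 45 = 437; no pledge gives 352 − 0 = 352. No deviation. ✓
Opportunistic: no pledge gives 352 − 0 = 352; pledge gives 482 − 110 = 372. Would deviate. ✗

No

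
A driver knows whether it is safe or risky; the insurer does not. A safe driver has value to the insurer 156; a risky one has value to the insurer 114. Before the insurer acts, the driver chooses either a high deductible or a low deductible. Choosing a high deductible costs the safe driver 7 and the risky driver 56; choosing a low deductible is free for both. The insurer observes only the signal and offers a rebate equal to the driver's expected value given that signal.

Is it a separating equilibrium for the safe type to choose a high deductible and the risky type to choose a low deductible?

Yes

If types separate, high deductible earns payment 156 and low deductible earns 114.
Safe: high deductible gives 156 − 7 = 149; low deductible gives 114 − 0 = 114. No deviation. ✓
Risky: low deductible gives 114 − 0 = 114; high deductible gives 156 − 56 = 100. No deviation. ✓
Neither type gains from mimicking the other.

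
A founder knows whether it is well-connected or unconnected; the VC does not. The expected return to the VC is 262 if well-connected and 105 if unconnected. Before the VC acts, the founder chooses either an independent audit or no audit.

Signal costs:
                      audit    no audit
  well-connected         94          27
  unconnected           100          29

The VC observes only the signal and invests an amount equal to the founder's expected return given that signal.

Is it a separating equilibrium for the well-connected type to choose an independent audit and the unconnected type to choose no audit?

No

Under separation the VC infers type exactly: audit → well-connected (pays 262), no audit → unconnected (pays 105).
Well-connected: audit gives 262 − 94 = 168; no audit gives 105 − 27 = 78. No deviation. ✓
Unconnected: no audit gives 105 − 29 = 76; audit gives 262 − 100 = 162. Would deviate. ✗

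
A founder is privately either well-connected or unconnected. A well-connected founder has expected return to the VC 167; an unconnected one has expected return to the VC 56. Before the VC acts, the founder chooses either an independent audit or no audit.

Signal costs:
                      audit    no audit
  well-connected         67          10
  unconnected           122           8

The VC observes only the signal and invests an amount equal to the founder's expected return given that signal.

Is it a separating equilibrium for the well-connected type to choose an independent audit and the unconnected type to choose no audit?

If types separate, audit earns payment 167 and no audit earns 56.
Well-connected: audit gives 167 − 67 = 100; no audit gives 56 − 10 = 46. No deviation. ✓
Unconnected: no audit gives 56 − 8 = 48; audit gives 167 − 122 = 45. No deviation. ✓
Neither type gains from mimicking the other.

Yes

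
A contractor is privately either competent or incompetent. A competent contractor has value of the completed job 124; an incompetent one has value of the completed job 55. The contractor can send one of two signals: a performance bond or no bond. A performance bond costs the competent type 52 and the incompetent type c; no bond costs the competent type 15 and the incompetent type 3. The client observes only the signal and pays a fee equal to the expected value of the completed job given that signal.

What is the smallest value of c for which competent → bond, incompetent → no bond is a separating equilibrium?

72

Under separation: bond → competent (pays 124); no bond → incompetent (pays 55).
Competent: 124 − 52 = 72 ≥ 55 − 15 = 40. Holds regardless of c. ✓
Incompetent: 55 − 3 ≥ 124 − c, so c ≥ 124 − 52 = 72.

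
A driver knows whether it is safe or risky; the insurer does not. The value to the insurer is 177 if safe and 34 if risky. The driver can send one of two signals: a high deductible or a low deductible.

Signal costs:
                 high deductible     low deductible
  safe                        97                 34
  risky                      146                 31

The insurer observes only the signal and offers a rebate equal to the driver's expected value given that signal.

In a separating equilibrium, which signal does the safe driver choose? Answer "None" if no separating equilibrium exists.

Try safe → high deductible, risky → low deductible:
  Under separation the insurer infers type exactly: high deductible → safe (pays 177), low deductible → risky (pays 34).
  Safe: high deductible gives 177 − 97 = 80; low deductible gives 34 − 34 = 0. No deviation. ✓
  Risky: low deductible gives 34 − 31 = 3; high deductible gives 177 − 146 = 31. Would deviate. ✗
Try safe → low deductible, risky → high deductible:
  Under separation the insurer infers type exactly: low deductible → safe (pays 177), high deductible → risky (pays 34).
  Safe: low deductible gives 177 − 34 = 143; high deductible gives 34 − 97 = -63. No deviation. ✓
  Risky: high deductible gives 34 − 146 = -112; low deductible gives 177 − 31 = 146. Would deviate. ✗
Neither assignment is incentive-compatible.

None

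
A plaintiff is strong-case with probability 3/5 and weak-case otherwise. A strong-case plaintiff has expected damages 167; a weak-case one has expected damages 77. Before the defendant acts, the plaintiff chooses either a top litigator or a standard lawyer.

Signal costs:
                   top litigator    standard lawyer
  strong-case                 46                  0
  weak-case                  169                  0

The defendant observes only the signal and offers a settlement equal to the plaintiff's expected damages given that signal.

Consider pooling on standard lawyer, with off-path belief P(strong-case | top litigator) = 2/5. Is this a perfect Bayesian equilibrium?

On the equilibrium path (standard lawyer) the defendant holds the prior 3/5 and pays 3/5·167 + 2/5·77 = 131. Off-path (top litigator) belief 2/5 gives 2/5·167 + 3/5·77 = 113.
Strong-case: standard lawyer gives 131 − 0 = 131; top litigator gives 113 − 46 = 67. Stays. ✓
Weak-case: standard lawyer gives 131 − 0 = 131; top litigator gives 113 − 169 = -56. Stays. ✓
Beliefs are Bayes-consistent on-path and both types best-respond.

Yes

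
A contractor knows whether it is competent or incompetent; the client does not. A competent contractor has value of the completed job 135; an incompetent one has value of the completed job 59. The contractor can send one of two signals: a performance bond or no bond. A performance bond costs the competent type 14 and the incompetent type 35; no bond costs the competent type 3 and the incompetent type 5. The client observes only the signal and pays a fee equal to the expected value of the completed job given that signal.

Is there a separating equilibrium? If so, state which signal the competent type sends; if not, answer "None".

Try competent → bond, incompetent → no bond:
  If types separate, bond earns payment 135 and no bond earns 59.
  Competent: bond gives 135 − 14 = 121; no bond gives 59 − 3 = 56. No deviation. ✓
  Incompetent: no bond gives 59 − 5 = 54; bond gives 135 − 35 = 100. Would deviate. ✗
Try competent → no bond, incompetent → bond:
  If types separate, no bond earns payment 135 and bond earns 59.
  Competent: no bond gives 135 − 3 = 132; bond gives 59 − 14 = 45. No deviation. ✓
  Incompetent: bond gives 59 − 35 = 24; no bond gives 135 − 5 = 130. Would deviate. ✗
Neither assignment is incentive-compatible.

None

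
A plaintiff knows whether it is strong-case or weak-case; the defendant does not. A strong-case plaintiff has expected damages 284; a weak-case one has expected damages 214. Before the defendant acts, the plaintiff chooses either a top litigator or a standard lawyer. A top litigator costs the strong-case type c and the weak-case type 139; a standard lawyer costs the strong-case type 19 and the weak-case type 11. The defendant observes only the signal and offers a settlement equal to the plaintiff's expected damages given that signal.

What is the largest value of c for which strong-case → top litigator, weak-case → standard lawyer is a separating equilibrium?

Under separation: top litigator → strong-case (pays 284); standard lawyer → weak-case (pays 214).
Weak-case: 214 − 11 = 203 ≥ 284 − 139 = 145. Holds regardless of c. ✓
Strong-case: 284 − c ≥ 214 − 19, so c ≤ 284 − 195 = 89.

89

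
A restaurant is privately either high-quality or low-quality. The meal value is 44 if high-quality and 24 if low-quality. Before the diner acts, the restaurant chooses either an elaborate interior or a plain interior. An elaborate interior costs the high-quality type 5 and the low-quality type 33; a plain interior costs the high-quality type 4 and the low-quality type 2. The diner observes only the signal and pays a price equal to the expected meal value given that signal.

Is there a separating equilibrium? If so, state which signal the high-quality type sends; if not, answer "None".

Try high-quality → elaborate interior, low-quality → plain interior:
  If types separate, elaborate interior earns payment 44 and plain interior earns 24.
  High-quality: elaborate interior gives 44 − 5 = 39; plain interior gives 24 − 4 = 20. No deviation. ✓
  Low-quality: plain interior gives 24 − 2 = 22; elaborate interior gives 44 − 33 = 11. No deviation. ✓
Both hold — the high-quality type sends elaborate interior.

elaborate interior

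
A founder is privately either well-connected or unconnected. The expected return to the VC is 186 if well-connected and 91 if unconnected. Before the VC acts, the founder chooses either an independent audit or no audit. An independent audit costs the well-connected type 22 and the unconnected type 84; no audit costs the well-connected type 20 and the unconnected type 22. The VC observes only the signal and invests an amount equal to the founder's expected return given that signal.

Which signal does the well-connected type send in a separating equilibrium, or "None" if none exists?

Try well-connected → audit, unconnected → no audit:
  If types separate, audit earns payment 186 and no audit earns 91.
  Well-connected: audit gives 186 − 22 = 164; no audit gives 91 − 20 = 71. No deviation. ✓
  Unconnected: no audit gives 91 − 22 = 69; audit gives 186 − 84 = 102. Would deviate. ✗
Try well-connected → no audit, unconnected → audit:
  If types separate, no audit earns payment 186 and audit earns 91.
  Well-connected: no audit gives 186 − 20 = 166; audit gives 91 − 22 = 69. No deviation. ✓
  Unconnected: audit gives 91 − 84 = 7; no audit gives 186 − 22 = 164. Would deviate. ✗
Neither assignment is incentive-compatible.

None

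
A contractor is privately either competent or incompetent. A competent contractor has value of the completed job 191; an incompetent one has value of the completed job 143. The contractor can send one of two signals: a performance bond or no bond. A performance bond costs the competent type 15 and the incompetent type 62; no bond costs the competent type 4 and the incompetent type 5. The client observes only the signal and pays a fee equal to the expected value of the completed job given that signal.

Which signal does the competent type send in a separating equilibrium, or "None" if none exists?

Try competent → bond, incompetent → no bond:
  Under separation the client infers type exactly: bond → competent (pays 191), no bond → incompetent (pays 143).
  Competent: bond gives 191 − 15 = 176; no bond gives 143 − 4 = 139. No deviation. ✓
  Incompetent: no bond gives 143 − 5 = 138; bond gives 191 − 62 = 129. No deviation. ✓
Both hold — the competent type sends bond.

bond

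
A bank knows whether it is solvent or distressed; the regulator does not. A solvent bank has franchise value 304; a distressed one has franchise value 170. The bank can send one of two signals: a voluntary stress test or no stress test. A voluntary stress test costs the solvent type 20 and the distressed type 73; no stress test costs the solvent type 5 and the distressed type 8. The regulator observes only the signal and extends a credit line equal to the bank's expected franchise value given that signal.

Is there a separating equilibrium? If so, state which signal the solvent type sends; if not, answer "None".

None

Try solvent → stress test, distressed → no stress test:
  If types separate, stress test earns payment 304 and no stress test earns 170.
  Solvent: stress test gives 304 − 20 = 284; no stress test gives 170 − 5 = 165. No deviation. ✓
  Distressed: no stress test gives 170 − 8 = 162; stress test gives 304 − 73 = 231. Would deviate. ✗
Try solvent → no stress test, distressed → stress test:
  If types separate, no stress test earns payment 304 and stress test earns 170.
  Solvent: no stress test gives 304 − 5 = 299; stress test gives 170 − 20 = 150. No deviation. ✓
  Distressed: stress test gives 170 − 73 = 97; no stress test gives 304 − 8 = 296. Would deviate. ✗
Neither assignment is incentive-compatible.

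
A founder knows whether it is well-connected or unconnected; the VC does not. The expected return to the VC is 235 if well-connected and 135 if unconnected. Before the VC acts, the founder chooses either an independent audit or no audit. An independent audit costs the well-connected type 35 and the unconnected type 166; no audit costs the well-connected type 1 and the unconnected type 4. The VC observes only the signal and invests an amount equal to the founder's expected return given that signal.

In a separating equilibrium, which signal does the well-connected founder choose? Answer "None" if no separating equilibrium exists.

audit

Try well-connected → audit, unconnected → no audit:
  Under separation the VC infers type exactly: audit → well-connected (pays 235), no audit → unconnected (pays 135).
  Well-connected: audit gives 235 − 35 = 200; no audit gives 135 − 1 = 134. No deviation. ✓
  Unconnected: no audit gives 135 − 4 = 131; audit gives 235 − 166 = 69. No deviation. ✓
Both hold — the well-connected type sends audit.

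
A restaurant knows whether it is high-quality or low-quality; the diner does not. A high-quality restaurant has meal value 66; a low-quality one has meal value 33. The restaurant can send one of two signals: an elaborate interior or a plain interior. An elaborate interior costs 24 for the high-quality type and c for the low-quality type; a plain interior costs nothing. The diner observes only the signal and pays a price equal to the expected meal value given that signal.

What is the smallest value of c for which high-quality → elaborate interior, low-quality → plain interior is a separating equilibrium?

Under separation: elaborate interior → high-quality (pays 66); plain interior → low-quality (pays 33).
High-quality: 66 − 24 = 42 ≥ 33 − 0 = 33. Holds regardless of c. ✓
Low-quality: 33 − 0 ≥ 66 − c, so c ≥ 66 − 33 = 33.

33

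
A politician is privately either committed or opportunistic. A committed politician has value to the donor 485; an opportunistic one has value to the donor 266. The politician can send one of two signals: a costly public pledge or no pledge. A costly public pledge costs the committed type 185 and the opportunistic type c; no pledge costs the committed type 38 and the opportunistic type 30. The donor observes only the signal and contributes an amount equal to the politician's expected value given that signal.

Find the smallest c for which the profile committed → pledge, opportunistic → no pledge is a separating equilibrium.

249

Under separation: pledge → committed (pays 485); no pledge → opportunistic (pays 266).
Committed: 485 − 185 = 300 ≥ 266 − 38 = 228. Holds regardless of c. ✓
Opportunistic: 266 − 30 ≥ 485 − c, so c ≥ 485 − 236 = 249.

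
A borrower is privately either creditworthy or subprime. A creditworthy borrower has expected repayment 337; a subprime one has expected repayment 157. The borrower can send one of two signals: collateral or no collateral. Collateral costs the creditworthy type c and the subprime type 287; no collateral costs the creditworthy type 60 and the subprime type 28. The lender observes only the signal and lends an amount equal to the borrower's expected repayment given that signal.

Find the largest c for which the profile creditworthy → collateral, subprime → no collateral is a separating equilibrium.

Under separation: collateral → creditworthy (pays 337); no collateral → subprime (pays 157).
Subprime: 157 − 28 = 129 ≥ 337 − 287 = 50. Holds regardless of c. ✓
Creditworthy: 337 − c ≥ 157 − 60, so c ≤ 337 − 97 = 240.

240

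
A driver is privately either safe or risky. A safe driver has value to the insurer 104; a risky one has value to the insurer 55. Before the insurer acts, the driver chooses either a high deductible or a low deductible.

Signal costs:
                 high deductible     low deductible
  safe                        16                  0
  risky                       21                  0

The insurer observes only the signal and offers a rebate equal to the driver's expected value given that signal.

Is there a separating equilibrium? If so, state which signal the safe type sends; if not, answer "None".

Try safe → high deductible, risky → low deductible:
  Under separation the insurer infers type exactly: high deductible → safe (pays 104), low deductible → risky (pays 55).
  Safe: high deductible gives 104 − 16 = 88; low deductible gives 55 − 0 = 55. No deviation. ✓
  Risky: low deductible gives 55 − 0 = 55; high deductible gives 104 − 21 = 83. Would deviate. ✗
Try safe → low deductible, risky → high deductible:
  Under separation the insurer infers type exactly: low deductible → safe (pays 104), high deductible → risky (pays 55).
  Safe: low deductible gives 104 − 0 = 104; high deductible gives 55 − 16 = 39. No deviation. ✓
  Risky: high deductible gives 55 − 21 = 34; low deductible gives 104 − 0 = 104. Would deviate. ✗
Neither assignment is incentive-compatible.

None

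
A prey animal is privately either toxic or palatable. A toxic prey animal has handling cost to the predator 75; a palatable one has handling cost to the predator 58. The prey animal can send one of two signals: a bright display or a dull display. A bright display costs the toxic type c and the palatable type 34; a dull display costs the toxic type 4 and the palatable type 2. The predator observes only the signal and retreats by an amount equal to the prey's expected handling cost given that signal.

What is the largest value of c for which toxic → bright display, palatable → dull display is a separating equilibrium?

21

Under separation: bright display → toxic (pays 75); dull display → palatable (pays 58).
Palatable: 58 − 2 = 56 ≥ 75 − 34 = 41. Holds regardless of c. ✓
Toxic: 75 − c ≥ 58 − 4, so c ≤ 75 − 54 = 21.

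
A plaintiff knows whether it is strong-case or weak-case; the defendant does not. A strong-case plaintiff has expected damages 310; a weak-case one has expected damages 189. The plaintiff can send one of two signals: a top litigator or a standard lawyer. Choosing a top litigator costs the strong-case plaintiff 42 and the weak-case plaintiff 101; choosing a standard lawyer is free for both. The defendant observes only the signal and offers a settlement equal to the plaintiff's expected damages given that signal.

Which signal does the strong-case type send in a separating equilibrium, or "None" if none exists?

None

Try strong-case → top litigator, weak-case → standard lawyer:
  If types separate, top litigator earns payment 310 and standard lawyer earns 189.
  Strong-case: top litigator gives 310 − 42 = 268; standard lawyer gives 189 − 0 = 189. No deviation. ✓
  Weak-case: standard lawyer gives 189 − 0 = 189; top litigator gives 310 − 101 = 209. Would deviate. ✗
Try strong-case → standard lawyer, weak-case → top litigator:
  If types separate, standard lawyer earns payment 310 and top litigator earns 189.
  Strong-case: standard lawyer gives 310 − 0 = 310; top litigator gives 189 − 42 = 147. No deviation. ✓
  Weak-case: top litigator gives 189 − 101 = 88; standard lawyer gives 310 − 0 = 310. Would deviate. ✗
Neither assignment is incentive-compatible.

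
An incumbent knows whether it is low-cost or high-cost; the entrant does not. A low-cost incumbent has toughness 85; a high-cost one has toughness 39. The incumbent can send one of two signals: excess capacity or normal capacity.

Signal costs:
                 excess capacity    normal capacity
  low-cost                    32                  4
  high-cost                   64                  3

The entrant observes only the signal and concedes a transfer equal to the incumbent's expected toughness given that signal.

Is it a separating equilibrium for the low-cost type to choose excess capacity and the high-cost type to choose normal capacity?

If types separate, excess capacity earns payment 85 and normal capacity earns 39.
Low-cost: excess capacity gives 85 − 32 = 53; normal capacity gives 39 − 4 = 35. No deviation. ✓
High-cost: normal capacity gives 39 − 3 = 36; excess capacity gives 85 − 64 = 21. No deviation. ✓
Both incentive constraints hold.

Yes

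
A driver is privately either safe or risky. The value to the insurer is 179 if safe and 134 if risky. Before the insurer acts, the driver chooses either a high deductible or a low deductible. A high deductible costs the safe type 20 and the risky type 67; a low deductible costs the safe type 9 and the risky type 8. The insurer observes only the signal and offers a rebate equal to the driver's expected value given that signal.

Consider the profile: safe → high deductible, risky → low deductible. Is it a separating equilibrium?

Yes

Under separation the insurer infers type exactly: high deductible → safe (pays 179), low deductible → risky (pays 134).
Safe: high deductible gives 179 − 20 = 159; low deductible gives 134 − 9 = 125. No deviation. ✓
Risky: low deductible gives 134 − 8 = 126; high deductible gives 179 − 67 = 112. No deviation. ✓
Neither type gains from mimicking the other.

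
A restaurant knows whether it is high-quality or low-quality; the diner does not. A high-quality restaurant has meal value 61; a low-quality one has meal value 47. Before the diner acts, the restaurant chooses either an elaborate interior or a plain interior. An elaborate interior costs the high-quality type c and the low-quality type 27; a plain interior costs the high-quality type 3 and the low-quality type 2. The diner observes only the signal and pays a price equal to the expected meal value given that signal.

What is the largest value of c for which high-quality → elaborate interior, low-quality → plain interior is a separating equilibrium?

17

Under separation: elaborate interior → high-quality (pays 61); plain interior → low-quality (pays 47).
Low-quality: 47 − 2 = 45 ≥ 61 − 27 = 34. Holds regardless of c. ✓
High-quality: 61 − c ≥ 47 − 3, so c ≤ 61 − 44 = 17.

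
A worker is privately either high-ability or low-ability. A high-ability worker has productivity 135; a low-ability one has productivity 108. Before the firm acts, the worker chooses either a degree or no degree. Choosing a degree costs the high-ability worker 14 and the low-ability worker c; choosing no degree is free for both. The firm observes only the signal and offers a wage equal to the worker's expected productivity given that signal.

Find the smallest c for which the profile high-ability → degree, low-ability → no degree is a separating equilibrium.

27

Under separation: degree → high-ability (pays 135); no degree → low-ability (pays 108).
High-ability: 135 − 14 = 121 ≥ 108 − 0 = 108. Holds regardless of c. ✓
Low-ability: 108 − 0 ≥ 135 − c, so c ≥ 135 − 108 = 27.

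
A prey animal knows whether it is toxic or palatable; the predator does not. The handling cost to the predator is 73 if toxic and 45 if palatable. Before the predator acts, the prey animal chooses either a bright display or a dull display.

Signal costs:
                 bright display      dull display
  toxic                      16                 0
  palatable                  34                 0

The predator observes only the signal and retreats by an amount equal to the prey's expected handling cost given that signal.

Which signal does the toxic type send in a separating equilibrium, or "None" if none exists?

bright display

Try toxic → bright display, palatable → dull display:
  If types separate, bright display earns payment 73 and dull display earns 45.
  Toxic: bright display gives 73 − 16 = 57; dull display gives 45 − 0 = 45. No deviation. ✓
  Palatable: dull display gives 45 − 0 = 45; bright display gives 73 − 34 = 39. No deviation. ✓
Both hold — the toxic type sends bright display.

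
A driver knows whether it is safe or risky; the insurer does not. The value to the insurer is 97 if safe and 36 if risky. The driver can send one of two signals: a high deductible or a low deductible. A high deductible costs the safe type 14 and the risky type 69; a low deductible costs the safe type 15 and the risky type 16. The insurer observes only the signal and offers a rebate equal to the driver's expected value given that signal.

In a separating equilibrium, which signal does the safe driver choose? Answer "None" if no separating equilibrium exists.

None

Try safe → high deductible, risky → low deductible:
  Under separation the insurer infers type exactly: high deductible → safe (pays 97), low deductible → risky (pays 36).
  Safe: high deductible gives 97 − 14 = 83; low deductible gives 36 − 15 = 21. No deviation. ✓
  Risky: low deductible gives 36 − 16 = 20; high deductible gives 97 − 69 = 28. Would deviate. ✗
Try safe → low deductible, risky → high deductible:
  Under separation the insurer infers type exactly: low deductible → safe (pays 97), high deductible → risky (pays 36).
  Safe: low deductible gives 97 − 15 = 82; high deductible gives 36 − 14 = 22. No deviation. ✓
  Risky: high deductible gives 36 − 69 = -33; low deductible gives 97 − 16 = 81. Would deviate. ✗
Neither assignment is incentive-compatible.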